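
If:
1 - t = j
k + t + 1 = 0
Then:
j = 1 - t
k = -t - 1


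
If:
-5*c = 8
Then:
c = -8/5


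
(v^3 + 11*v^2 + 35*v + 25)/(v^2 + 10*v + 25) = v + 1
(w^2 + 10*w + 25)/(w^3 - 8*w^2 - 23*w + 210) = (w + 5)/(w^2 - 13*w + 42)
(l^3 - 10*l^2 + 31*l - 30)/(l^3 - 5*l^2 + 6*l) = (l - 5)/l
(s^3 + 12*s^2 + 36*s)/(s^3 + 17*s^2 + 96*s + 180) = s/(s + 5)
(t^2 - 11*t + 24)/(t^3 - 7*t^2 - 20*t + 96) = 1/(t + 4)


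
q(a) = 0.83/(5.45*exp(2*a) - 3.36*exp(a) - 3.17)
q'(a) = 0.83*(-10.9*exp(2*a) + 3.36*exp(a))/(5.45*exp(2*a) - 3.36*exp(a) - 3.17)^2 = (2.7888 - 9.047*exp(a))*exp(a)/(-5.45*exp(2*a) + 3.36*exp(a) + 3.17)^2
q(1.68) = 0.01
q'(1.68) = -0.01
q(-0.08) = -0.51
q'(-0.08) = -1.94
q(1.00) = 0.03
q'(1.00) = -0.08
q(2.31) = 0.00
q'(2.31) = -0.00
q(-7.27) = -0.26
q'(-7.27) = 0.00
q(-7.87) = -0.26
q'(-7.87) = 0.00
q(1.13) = 0.02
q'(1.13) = -0.05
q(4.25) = 0.00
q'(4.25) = -0.00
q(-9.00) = -0.26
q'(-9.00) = 0.00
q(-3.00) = -0.25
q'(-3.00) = 0.01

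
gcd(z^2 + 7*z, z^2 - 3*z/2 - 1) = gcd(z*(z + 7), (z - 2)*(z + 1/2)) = 1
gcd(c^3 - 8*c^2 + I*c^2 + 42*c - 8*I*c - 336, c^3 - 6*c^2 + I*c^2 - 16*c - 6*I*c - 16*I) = c - 8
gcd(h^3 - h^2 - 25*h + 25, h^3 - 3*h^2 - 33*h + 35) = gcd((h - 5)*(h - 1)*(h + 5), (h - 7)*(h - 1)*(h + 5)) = h^2 + 4*h - 5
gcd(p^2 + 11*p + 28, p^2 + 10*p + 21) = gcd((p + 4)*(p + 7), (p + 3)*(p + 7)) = p + 7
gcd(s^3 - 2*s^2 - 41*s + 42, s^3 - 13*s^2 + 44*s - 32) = s - 1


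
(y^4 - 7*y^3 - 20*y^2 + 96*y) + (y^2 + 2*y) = y^4 - 7*y^3 - 19*y^2 + 98*y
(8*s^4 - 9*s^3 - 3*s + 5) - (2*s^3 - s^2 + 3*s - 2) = 8*s^4 - 11*s^3 + s^2 - 6*s + 7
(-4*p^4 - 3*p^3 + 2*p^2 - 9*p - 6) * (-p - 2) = 4*p^5 + 11*p^4 + 4*p^3 + 5*p^2 + 24*p + 12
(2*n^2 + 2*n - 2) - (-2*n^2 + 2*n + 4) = 4*n^2 - 6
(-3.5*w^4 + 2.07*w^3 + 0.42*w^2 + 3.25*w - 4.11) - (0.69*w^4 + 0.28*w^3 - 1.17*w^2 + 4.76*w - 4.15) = -4.19*w^4 + 1.79*w^3 + 1.59*w^2 - 1.51*w + 0.04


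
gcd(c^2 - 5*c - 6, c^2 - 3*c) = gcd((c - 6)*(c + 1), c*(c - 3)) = 1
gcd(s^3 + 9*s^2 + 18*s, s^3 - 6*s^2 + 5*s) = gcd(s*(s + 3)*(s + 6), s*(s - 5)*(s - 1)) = s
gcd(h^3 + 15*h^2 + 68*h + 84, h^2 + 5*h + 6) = h + 2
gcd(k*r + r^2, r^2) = r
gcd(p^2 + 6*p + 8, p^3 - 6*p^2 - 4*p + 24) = p + 2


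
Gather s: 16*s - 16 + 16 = 16*s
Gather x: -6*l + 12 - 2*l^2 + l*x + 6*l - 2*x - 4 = -2*l^2 + x*(l - 2) + 8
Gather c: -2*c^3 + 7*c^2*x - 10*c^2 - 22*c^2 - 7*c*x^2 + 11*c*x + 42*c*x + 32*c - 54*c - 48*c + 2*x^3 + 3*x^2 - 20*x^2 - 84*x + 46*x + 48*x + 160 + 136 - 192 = -2*c^3 + c^2*(7*x - 32) + c*(-7*x^2 + 53*x - 70) + 2*x^3 - 17*x^2 + 10*x + 104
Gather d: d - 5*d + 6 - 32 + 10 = -4*d - 16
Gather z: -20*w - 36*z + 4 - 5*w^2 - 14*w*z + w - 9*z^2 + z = -5*w^2 - 19*w - 9*z^2 + z*(-14*w - 35) + 4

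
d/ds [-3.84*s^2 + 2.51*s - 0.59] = 2.51 - 7.68*s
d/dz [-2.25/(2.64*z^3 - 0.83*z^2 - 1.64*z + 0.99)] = (17.82*z^2 - 3.735*z - 3.69)/(2.64*z^3 - 0.83*z^2 - 1.64*z + 0.99)^2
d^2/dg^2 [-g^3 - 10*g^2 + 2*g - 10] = -6*g - 20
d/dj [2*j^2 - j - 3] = 4*j - 1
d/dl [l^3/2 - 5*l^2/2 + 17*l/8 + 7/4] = 3*l^2/2 - 5*l + 17/8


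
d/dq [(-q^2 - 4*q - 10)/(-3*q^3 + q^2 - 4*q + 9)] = (-3*q^4 - 24*q^3 - 82*q^2 + 2*q - 76)/(9*q^6 - 6*q^5 + 25*q^4 - 62*q^3 + 34*q^2 - 72*q + 81)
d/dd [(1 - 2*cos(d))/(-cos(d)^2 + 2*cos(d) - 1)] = sin(2*d)/(cos(d) - 1)^3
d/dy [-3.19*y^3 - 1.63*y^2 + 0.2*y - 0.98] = -9.57*y^2 - 3.26*y + 0.2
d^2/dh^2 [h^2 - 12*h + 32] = 2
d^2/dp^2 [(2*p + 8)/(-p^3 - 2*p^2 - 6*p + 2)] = 4*(-(p + 4)*(3*p^2 + 4*p + 6)^2 + (3*p^2 + 4*p + (p + 4)*(3*p + 2) + 6)*(p^3 + 2*p^2 + 6*p - 2))/(p^3 + 2*p^2 + 6*p - 2)^3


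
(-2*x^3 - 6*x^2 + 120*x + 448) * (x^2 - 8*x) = -2*x^5 + 10*x^4 + 168*x^3 - 512*x^2 - 3584*x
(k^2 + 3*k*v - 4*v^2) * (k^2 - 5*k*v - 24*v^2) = k^4 - 2*k^3*v - 43*k^2*v^2 - 52*k*v^3 + 96*v^4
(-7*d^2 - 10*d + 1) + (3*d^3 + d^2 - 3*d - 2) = 3*d^3 - 6*d^2 - 13*d - 1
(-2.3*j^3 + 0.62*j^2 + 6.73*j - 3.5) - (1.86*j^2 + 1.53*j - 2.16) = -2.3*j^3 - 1.24*j^2 + 5.2*j - 1.34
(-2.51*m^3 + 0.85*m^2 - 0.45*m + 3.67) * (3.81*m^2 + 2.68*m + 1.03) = -9.5631*m^5 - 3.4883*m^4 - 2.0218*m^3 + 13.6522*m^2 + 9.3721*m + 3.7801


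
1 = 1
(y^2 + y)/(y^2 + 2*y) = (y + 1)/(y + 2)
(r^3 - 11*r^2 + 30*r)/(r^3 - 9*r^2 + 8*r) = (r^2 - 11*r + 30)/(r^2 - 9*r + 8)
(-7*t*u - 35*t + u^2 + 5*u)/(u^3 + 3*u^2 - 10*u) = (-7*t + u)/(u*(u - 2))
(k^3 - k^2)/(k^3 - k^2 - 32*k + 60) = k^2*(k - 1)/(k^3 - k^2 - 32*k + 60)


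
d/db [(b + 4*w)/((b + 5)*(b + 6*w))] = (-(b + 5)*(b + 4*w) + (b + 5)*(b + 6*w) - (b + 4*w)*(b + 6*w))/((b + 5)^2*(b + 6*w)^2)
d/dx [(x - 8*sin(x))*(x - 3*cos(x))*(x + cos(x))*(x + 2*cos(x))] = -8*x^3*cos(x) + 4*x^3 - 24*x^2*sin(x) + 7*x^2*sin(2*x) + 9*x*sin(x)/2 + 9*x*sin(3*x)/2 + 14*x*cos(x) - 7*x*cos(2*x) + 42*x*cos(3*x) - 7*x + 14*sin(x) + 14*sin(3*x) - 9*cos(x)/2 + 48*cos(2*x)^2 + 24*cos(2*x) - 3*cos(3*x)/2 - 24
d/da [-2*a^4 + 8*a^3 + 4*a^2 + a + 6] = -8*a^3 + 24*a^2 + 8*a + 1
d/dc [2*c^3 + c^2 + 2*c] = 6*c^2 + 2*c + 2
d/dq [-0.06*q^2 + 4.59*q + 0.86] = 4.59 - 0.12*q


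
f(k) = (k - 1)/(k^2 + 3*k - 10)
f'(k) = (-2*k - 3)*(k - 1)/(k^2 + 3*k - 10)^2 + 1/(k^2 + 3*k - 10) = (k^2 + 3*k - (k - 1)*(2*k + 3) - 10)/(k^2 + 3*k - 10)^2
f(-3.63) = 0.60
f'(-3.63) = -0.46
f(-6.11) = -0.79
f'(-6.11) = -0.70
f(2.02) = 7.26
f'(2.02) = -357.16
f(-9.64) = -0.20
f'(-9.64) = -0.04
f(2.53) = 0.38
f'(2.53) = -0.52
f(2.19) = 0.87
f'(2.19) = -3.97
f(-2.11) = 0.26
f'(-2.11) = -0.11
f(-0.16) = 0.11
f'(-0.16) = -0.07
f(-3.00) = 0.40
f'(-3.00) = -0.22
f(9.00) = 0.08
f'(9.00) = -0.00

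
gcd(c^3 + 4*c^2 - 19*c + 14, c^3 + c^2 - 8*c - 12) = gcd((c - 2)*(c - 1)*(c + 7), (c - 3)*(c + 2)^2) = 1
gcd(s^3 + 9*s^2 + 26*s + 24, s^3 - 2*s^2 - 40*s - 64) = s^2 + 6*s + 8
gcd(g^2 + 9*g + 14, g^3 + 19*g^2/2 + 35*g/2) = g + 7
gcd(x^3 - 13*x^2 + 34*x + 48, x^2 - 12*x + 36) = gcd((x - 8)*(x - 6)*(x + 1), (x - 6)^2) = x - 6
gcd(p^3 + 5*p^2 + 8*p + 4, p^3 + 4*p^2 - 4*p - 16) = p + 2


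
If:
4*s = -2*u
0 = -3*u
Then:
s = 0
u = 0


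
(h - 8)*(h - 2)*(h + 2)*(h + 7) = h^4 - h^3 - 60*h^2 + 4*h + 224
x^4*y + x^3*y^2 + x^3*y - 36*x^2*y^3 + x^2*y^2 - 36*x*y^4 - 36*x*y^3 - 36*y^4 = (x - 6*y)*(x + y)*(x + 6*y)*(x*y + y)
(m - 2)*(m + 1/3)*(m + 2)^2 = m^4 + 7*m^3/3 - 10*m^2/3 - 28*m/3 - 8/3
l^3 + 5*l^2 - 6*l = l*(l - 1)*(l + 6)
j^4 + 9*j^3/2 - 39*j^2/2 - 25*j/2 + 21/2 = (j - 3)*(j - 1/2)*(j + 1)*(j + 7)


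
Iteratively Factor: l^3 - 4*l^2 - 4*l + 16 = (l - 2)*(l^2 - 2*l - 8) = (l - 2)*(l + 2)*(l - 4)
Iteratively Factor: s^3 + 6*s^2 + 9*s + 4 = (s + 1)*(s^2 + 5*s + 4) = (s + 1)*(s + 4)*(s + 1)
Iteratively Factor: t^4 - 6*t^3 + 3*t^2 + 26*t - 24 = (t + 2)*(t^3 - 8*t^2 + 19*t - 12) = (t - 4)*(t + 2)*(t^2 - 4*t + 3) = (t - 4)*(t - 3)*(t + 2)*(t - 1)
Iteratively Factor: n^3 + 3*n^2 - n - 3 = (n + 1)*(n^2 + 2*n - 3) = (n + 1)*(n + 3)*(n - 1)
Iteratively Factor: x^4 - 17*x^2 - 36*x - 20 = (x + 2)*(x^3 - 2*x^2 - 13*x - 10) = (x + 1)*(x + 2)*(x^2 - 3*x - 10) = (x + 1)*(x + 2)^2*(x - 5)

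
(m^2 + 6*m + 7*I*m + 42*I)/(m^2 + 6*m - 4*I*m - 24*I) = (m + 7*I)/(m - 4*I)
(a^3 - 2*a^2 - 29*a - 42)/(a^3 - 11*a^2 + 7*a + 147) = (a + 2)/(a - 7)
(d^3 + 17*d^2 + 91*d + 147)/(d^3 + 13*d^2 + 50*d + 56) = (d^2 + 10*d + 21)/(d^2 + 6*d + 8)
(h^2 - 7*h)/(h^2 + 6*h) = (h - 7)/(h + 6)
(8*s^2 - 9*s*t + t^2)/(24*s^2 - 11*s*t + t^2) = (s - t)/(3*s - t)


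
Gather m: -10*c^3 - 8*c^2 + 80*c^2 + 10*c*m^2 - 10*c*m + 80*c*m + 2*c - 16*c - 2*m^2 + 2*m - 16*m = -10*c^3 + 72*c^2 - 14*c + m^2*(10*c - 2) + m*(70*c - 14)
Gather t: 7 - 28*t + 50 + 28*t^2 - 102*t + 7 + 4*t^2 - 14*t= 32*t^2 - 144*t + 64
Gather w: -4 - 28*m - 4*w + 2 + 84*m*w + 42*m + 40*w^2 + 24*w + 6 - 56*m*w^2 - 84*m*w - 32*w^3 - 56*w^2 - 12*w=14*m - 32*w^3 + w^2*(-56*m - 16) + 8*w + 4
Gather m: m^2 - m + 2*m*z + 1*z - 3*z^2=m^2 + m*(2*z - 1) - 3*z^2 + z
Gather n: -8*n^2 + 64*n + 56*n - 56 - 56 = -8*n^2 + 120*n - 112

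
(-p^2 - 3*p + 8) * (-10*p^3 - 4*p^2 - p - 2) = 10*p^5 + 34*p^4 - 67*p^3 - 27*p^2 - 2*p - 16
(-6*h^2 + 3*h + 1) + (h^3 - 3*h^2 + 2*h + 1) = h^3 - 9*h^2 + 5*h + 2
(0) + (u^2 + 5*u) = u^2 + 5*u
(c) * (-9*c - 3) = -9*c^2 - 3*c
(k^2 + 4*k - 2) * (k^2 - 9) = k^4 + 4*k^3 - 11*k^2 - 36*k + 18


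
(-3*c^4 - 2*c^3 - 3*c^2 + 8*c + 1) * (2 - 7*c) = 21*c^5 + 8*c^4 + 17*c^3 - 62*c^2 + 9*c + 2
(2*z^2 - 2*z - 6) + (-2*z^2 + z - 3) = -z - 9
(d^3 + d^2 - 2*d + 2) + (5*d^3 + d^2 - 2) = 6*d^3 + 2*d^2 - 2*d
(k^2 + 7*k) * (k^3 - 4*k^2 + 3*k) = k^5 + 3*k^4 - 25*k^3 + 21*k^2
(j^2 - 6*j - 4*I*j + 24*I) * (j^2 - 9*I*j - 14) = j^4 - 6*j^3 - 13*I*j^3 - 50*j^2 + 78*I*j^2 + 300*j + 56*I*j - 336*I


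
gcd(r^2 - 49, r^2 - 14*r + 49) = r - 7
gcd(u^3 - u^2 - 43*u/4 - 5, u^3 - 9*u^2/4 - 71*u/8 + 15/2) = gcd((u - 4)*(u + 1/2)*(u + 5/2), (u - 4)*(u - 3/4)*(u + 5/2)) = u^2 - 3*u/2 - 10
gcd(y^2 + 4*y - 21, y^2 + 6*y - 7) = y + 7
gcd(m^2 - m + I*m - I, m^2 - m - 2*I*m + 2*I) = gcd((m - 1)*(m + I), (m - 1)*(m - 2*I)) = m - 1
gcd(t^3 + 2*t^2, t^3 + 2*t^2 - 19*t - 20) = 1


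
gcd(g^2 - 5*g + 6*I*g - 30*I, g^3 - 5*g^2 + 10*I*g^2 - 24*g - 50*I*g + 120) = g^2 + g*(-5 + 6*I) - 30*I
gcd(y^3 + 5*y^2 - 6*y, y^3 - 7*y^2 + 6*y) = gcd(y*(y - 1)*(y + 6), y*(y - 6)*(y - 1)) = y^2 - y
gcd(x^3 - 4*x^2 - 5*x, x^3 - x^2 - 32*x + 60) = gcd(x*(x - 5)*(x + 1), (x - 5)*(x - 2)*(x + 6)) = x - 5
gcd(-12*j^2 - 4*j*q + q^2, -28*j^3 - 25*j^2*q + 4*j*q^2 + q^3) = 1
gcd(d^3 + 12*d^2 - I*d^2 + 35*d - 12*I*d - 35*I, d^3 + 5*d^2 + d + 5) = d^2 + d*(5 - I) - 5*I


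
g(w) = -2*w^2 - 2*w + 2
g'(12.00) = -50.00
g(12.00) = -310.00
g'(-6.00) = 22.00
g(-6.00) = -58.00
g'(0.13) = -2.52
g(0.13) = 1.71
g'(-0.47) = -0.12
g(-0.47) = 2.50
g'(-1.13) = 2.52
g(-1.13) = 1.71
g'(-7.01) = 26.04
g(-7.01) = -82.26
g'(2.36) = -11.44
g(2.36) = -13.86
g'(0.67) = -4.68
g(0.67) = -0.24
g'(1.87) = -9.48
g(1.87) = -8.73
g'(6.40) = -27.60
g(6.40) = -92.72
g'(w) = -4*w - 2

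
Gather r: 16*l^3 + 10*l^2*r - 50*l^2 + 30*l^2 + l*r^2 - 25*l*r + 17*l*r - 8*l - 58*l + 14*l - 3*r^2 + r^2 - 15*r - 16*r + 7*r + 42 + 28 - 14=16*l^3 - 20*l^2 - 52*l + r^2*(l - 2) + r*(10*l^2 - 8*l - 24) + 56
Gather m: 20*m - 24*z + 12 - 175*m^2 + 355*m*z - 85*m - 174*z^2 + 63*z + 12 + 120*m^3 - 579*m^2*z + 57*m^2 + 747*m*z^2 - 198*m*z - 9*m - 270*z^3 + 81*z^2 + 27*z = 120*m^3 + m^2*(-579*z - 118) + m*(747*z^2 + 157*z - 74) - 270*z^3 - 93*z^2 + 66*z + 24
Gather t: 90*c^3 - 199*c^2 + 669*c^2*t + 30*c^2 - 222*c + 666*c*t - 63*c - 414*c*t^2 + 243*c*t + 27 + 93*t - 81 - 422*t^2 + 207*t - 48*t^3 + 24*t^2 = 90*c^3 - 169*c^2 - 285*c - 48*t^3 + t^2*(-414*c - 398) + t*(669*c^2 + 909*c + 300) - 54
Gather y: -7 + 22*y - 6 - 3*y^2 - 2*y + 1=-3*y^2 + 20*y - 12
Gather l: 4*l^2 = 4*l^2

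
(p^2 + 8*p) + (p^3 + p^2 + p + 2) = p^3 + 2*p^2 + 9*p + 2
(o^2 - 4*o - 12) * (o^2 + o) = o^4 - 3*o^3 - 16*o^2 - 12*o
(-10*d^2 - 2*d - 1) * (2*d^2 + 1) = -20*d^4 - 4*d^3 - 12*d^2 - 2*d - 1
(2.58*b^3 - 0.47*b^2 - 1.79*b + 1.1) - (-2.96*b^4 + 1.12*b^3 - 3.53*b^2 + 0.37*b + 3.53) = 2.96*b^4 + 1.46*b^3 + 3.06*b^2 - 2.16*b - 2.43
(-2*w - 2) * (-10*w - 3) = 20*w^2 + 26*w + 6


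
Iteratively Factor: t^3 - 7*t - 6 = (t + 1)*(t^2 - t - 6) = (t + 1)*(t + 2)*(t - 3)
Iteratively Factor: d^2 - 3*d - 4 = (d + 1)*(d - 4)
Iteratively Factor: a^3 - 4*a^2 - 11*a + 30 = (a - 2)*(a^2 - 2*a - 15) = (a - 2)*(a + 3)*(a - 5)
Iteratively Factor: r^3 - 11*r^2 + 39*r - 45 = (r - 3)*(r^2 - 8*r + 15) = (r - 3)^2*(r - 5)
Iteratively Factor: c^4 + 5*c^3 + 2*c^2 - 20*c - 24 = (c - 2)*(c^3 + 7*c^2 + 16*c + 12) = (c - 2)*(c + 3)*(c^2 + 4*c + 4) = (c - 2)*(c + 2)*(c + 3)*(c + 2)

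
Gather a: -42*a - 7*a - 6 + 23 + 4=21 - 49*a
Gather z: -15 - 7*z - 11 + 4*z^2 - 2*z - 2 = 4*z^2 - 9*z - 28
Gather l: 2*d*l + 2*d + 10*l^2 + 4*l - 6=2*d + 10*l^2 + l*(2*d + 4) - 6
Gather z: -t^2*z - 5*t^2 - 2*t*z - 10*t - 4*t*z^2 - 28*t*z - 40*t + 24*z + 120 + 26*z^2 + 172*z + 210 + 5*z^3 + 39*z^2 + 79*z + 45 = -5*t^2 - 50*t + 5*z^3 + z^2*(65 - 4*t) + z*(-t^2 - 30*t + 275) + 375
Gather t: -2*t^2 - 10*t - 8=-2*t^2 - 10*t - 8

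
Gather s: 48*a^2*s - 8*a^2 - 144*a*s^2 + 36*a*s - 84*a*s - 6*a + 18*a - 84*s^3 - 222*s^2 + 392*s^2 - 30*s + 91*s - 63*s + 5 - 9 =-8*a^2 + 12*a - 84*s^3 + s^2*(170 - 144*a) + s*(48*a^2 - 48*a - 2) - 4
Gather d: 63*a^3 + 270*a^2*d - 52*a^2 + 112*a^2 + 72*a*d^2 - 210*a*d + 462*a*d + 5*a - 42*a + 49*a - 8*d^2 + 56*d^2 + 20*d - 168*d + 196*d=63*a^3 + 60*a^2 + 12*a + d^2*(72*a + 48) + d*(270*a^2 + 252*a + 48)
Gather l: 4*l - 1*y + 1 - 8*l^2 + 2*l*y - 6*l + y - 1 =-8*l^2 + l*(2*y - 2)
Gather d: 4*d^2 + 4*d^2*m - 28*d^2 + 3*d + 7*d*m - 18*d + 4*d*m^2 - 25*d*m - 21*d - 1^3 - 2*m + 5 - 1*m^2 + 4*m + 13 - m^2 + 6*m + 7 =d^2*(4*m - 24) + d*(4*m^2 - 18*m - 36) - 2*m^2 + 8*m + 24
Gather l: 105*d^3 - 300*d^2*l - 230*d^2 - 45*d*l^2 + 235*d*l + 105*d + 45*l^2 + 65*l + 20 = 105*d^3 - 230*d^2 + 105*d + l^2*(45 - 45*d) + l*(-300*d^2 + 235*d + 65) + 20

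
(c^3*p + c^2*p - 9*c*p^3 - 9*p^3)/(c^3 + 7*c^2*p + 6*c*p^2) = p*(c^3 + c^2 - 9*c*p^2 - 9*p^2)/(c*(c^2 + 7*c*p + 6*p^2))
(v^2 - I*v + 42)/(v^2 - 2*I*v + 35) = (v + 6*I)/(v + 5*I)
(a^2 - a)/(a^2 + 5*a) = (a - 1)/(a + 5)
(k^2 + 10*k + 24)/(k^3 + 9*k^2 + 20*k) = (k + 6)/(k*(k + 5))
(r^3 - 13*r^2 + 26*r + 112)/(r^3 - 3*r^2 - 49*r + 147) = (r^2 - 6*r - 16)/(r^2 + 4*r - 21)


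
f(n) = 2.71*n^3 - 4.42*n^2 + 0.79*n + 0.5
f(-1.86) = -33.70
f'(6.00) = 240.43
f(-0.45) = -1.00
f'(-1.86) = 45.36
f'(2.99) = 47.04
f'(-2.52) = 74.70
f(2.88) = 30.85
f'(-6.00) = 346.51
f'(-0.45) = 6.41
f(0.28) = 0.43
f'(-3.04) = 102.80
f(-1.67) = -25.77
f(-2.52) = -72.93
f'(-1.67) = 38.23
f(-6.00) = -748.72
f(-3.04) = -118.89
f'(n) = 8.13*n^2 - 8.84*n + 0.79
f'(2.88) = 42.76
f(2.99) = 35.79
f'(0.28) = -1.05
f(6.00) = 431.48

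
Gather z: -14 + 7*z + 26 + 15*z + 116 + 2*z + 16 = 24*z + 144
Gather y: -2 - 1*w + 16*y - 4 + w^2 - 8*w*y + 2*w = w^2 + w + y*(16 - 8*w) - 6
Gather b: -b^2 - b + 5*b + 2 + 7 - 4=-b^2 + 4*b + 5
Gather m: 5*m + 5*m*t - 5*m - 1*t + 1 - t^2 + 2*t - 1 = 5*m*t - t^2 + t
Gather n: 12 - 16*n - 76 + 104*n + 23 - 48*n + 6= 40*n - 35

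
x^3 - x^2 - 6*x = x*(x - 3)*(x + 2)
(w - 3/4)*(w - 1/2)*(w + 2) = w^3 + 3*w^2/4 - 17*w/8 + 3/4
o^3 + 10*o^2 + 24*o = o*(o + 4)*(o + 6)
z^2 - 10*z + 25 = (z - 5)^2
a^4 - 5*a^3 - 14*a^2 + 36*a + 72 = (a - 6)*(a - 3)*(a + 2)^2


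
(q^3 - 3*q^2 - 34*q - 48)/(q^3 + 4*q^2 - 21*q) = (q^3 - 3*q^2 - 34*q - 48)/(q*(q^2 + 4*q - 21))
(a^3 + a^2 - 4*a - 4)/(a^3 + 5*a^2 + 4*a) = (a^2 - 4)/(a*(a + 4))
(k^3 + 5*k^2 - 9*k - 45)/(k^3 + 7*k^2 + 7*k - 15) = (k - 3)/(k - 1)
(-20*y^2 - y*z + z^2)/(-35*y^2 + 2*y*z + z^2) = (4*y + z)/(7*y + z)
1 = 1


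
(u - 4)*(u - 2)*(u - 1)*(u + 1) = u^4 - 6*u^3 + 7*u^2 + 6*u - 8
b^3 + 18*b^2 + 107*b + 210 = (b + 5)*(b + 6)*(b + 7)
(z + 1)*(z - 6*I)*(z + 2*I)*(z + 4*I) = z^4 + z^3 + 28*z^2 + 28*z + 48*I*z + 48*I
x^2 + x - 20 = (x - 4)*(x + 5)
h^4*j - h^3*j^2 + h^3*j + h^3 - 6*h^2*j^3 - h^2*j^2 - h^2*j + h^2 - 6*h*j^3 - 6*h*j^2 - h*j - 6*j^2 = (h + 1)*(h - 3*j)*(h + 2*j)*(h*j + 1)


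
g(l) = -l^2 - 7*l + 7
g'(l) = -2*l - 7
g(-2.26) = 17.71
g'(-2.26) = -2.48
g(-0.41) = 9.70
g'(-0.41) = -6.18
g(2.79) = -20.31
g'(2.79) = -12.58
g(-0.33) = 9.20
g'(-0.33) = -6.34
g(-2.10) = 17.29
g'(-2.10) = -2.80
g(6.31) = -76.99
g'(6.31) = -19.62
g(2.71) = -19.31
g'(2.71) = -12.42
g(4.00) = -37.00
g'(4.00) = -15.00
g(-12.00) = -53.00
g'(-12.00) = 17.00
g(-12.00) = -53.00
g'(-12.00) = 17.00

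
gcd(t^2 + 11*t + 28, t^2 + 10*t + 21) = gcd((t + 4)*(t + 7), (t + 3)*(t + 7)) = t + 7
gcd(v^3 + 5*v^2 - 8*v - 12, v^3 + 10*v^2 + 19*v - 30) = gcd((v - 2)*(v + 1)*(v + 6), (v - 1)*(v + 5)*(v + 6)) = v + 6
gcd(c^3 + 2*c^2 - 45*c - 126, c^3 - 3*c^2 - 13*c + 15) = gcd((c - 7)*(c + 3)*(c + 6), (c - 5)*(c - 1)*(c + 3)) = c + 3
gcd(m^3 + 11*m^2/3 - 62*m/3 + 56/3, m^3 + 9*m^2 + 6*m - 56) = m^2 + 5*m - 14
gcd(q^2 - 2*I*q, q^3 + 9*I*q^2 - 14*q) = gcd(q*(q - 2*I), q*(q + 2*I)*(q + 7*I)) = q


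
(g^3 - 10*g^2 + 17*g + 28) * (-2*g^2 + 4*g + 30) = -2*g^5 + 24*g^4 - 44*g^3 - 288*g^2 + 622*g + 840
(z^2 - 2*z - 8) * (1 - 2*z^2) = -2*z^4 + 4*z^3 + 17*z^2 - 2*z - 8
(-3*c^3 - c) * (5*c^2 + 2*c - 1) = -15*c^5 - 6*c^4 - 2*c^3 - 2*c^2 + c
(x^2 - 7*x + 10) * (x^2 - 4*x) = x^4 - 11*x^3 + 38*x^2 - 40*x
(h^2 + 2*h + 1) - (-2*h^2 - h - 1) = 3*h^2 + 3*h + 2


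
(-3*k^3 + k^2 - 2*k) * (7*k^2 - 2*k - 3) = -21*k^5 + 13*k^4 - 7*k^3 + k^2 + 6*k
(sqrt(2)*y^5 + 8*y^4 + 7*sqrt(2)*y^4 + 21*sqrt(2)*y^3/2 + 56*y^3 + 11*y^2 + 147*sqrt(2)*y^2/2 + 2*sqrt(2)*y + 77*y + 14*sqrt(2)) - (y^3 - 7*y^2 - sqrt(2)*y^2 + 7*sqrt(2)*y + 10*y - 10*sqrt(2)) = sqrt(2)*y^5 + 8*y^4 + 7*sqrt(2)*y^4 + 21*sqrt(2)*y^3/2 + 55*y^3 + 18*y^2 + 149*sqrt(2)*y^2/2 - 5*sqrt(2)*y + 67*y + 24*sqrt(2)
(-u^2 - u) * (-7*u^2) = 7*u^4 + 7*u^3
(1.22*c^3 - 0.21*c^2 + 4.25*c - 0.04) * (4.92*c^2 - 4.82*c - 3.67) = 6.0024*c^5 - 6.9136*c^4 + 17.4448*c^3 - 19.9111*c^2 - 15.4047*c + 0.1468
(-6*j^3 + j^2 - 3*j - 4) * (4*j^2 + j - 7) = -24*j^5 - 2*j^4 + 31*j^3 - 26*j^2 + 17*j + 28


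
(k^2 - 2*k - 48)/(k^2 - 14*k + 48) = (k + 6)/(k - 6)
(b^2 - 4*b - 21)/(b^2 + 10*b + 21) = (b - 7)/(b + 7)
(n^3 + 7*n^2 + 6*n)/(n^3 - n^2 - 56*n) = (n^2 + 7*n + 6)/(n^2 - n - 56)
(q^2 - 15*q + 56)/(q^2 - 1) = (q^2 - 15*q + 56)/(q^2 - 1)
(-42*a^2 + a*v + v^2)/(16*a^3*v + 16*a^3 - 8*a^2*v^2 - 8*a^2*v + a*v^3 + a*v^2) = (-42*a^2 + a*v + v^2)/(a*(16*a^2*v + 16*a^2 - 8*a*v^2 - 8*a*v + v^3 + v^2))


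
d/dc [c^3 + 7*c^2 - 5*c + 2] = 3*c^2 + 14*c - 5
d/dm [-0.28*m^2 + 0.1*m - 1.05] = 0.1 - 0.56*m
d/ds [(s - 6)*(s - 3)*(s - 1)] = 3*s^2 - 20*s + 27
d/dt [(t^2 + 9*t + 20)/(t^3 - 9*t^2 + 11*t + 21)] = (-t^4 - 18*t^3 + 32*t^2 + 402*t - 31)/(t^6 - 18*t^5 + 103*t^4 - 156*t^3 - 257*t^2 + 462*t + 441)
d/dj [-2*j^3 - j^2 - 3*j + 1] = -6*j^2 - 2*j - 3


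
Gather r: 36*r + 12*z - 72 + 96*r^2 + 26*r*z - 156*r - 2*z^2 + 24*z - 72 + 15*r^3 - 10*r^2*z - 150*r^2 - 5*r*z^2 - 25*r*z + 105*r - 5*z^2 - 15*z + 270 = 15*r^3 + r^2*(-10*z - 54) + r*(-5*z^2 + z - 15) - 7*z^2 + 21*z + 126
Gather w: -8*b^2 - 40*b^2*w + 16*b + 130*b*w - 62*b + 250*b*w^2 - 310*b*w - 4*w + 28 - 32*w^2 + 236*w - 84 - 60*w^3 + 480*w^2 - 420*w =-8*b^2 - 46*b - 60*w^3 + w^2*(250*b + 448) + w*(-40*b^2 - 180*b - 188) - 56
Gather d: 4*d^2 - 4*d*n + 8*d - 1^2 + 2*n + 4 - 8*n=4*d^2 + d*(8 - 4*n) - 6*n + 3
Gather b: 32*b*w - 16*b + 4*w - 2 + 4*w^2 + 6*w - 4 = b*(32*w - 16) + 4*w^2 + 10*w - 6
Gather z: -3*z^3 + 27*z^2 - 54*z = -3*z^3 + 27*z^2 - 54*z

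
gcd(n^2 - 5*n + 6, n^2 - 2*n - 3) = n - 3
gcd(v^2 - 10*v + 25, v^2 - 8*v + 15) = v - 5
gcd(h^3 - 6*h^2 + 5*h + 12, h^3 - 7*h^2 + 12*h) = h^2 - 7*h + 12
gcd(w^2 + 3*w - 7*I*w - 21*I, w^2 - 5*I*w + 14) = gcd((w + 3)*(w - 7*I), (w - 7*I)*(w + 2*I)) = w - 7*I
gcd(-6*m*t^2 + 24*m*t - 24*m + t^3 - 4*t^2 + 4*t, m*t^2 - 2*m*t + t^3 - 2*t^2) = t - 2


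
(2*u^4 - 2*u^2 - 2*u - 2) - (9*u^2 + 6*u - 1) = 2*u^4 - 11*u^2 - 8*u - 1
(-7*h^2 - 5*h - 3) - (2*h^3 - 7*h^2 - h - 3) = -2*h^3 - 4*h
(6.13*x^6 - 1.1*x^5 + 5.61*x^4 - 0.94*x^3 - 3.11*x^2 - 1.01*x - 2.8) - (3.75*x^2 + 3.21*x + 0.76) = 6.13*x^6 - 1.1*x^5 + 5.61*x^4 - 0.94*x^3 - 6.86*x^2 - 4.22*x - 3.56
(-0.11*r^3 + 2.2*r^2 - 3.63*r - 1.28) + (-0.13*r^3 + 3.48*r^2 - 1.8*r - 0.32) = -0.24*r^3 + 5.68*r^2 - 5.43*r - 1.6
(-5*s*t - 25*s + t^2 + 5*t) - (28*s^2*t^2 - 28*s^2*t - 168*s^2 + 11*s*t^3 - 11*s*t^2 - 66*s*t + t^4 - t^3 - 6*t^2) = -28*s^2*t^2 + 28*s^2*t + 168*s^2 - 11*s*t^3 + 11*s*t^2 + 61*s*t - 25*s - t^4 + t^3 + 7*t^2 + 5*t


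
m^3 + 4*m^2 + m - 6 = (m - 1)*(m + 2)*(m + 3)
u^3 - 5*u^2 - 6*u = u*(u - 6)*(u + 1)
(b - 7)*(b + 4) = b^2 - 3*b - 28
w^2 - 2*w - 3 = (w - 3)*(w + 1)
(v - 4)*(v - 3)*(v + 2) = v^3 - 5*v^2 - 2*v + 24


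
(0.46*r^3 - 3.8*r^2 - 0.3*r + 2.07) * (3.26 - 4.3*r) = -1.978*r^4 + 17.8396*r^3 - 11.098*r^2 - 9.879*r + 6.7482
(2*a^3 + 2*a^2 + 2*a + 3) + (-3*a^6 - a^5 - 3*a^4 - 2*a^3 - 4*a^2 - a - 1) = -3*a^6 - a^5 - 3*a^4 - 2*a^2 + a + 2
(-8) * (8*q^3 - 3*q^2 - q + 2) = -64*q^3 + 24*q^2 + 8*q - 16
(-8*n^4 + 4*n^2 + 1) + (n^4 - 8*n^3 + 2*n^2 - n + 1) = -7*n^4 - 8*n^3 + 6*n^2 - n + 2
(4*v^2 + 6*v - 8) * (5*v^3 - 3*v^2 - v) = 20*v^5 + 18*v^4 - 62*v^3 + 18*v^2 + 8*v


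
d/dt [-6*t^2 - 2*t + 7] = -12*t - 2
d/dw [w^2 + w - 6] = 2*w + 1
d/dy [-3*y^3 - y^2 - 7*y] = -9*y^2 - 2*y - 7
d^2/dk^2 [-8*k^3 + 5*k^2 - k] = 10 - 48*k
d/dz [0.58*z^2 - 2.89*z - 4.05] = 1.16*z - 2.89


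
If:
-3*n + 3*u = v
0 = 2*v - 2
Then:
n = u - 1/3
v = 1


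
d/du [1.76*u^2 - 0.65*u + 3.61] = 3.52*u - 0.65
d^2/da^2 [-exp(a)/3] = -exp(a)/3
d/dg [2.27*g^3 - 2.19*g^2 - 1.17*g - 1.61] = 6.81*g^2 - 4.38*g - 1.17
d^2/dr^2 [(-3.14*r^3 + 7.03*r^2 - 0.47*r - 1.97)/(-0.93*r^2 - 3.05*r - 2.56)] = (7.105427357601e-15*r^4 + 84.162472*r^3 + 257.747982*r^2 + 150.283398*r - 72.211638)/(0.804357*r^6 + 7.913835*r^5 + 32.596407*r^4 + 71.941265*r^3 + 89.727744*r^2 + 59.96544*r + 16.777216)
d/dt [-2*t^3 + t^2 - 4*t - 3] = -6*t^2 + 2*t - 4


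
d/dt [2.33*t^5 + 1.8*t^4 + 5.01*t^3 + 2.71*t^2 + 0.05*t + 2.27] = 11.65*t^4 + 7.2*t^3 + 15.03*t^2 + 5.42*t + 0.05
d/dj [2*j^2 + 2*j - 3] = 4*j + 2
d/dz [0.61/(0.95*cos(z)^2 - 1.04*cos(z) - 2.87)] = (1.159*cos(z) - 0.6344)*sin(z)/(-0.95*cos(z)^2 + 1.04*cos(z) + 2.87)^2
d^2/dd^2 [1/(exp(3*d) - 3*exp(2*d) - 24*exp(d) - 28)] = (9*exp(3*d) - 69*exp(2*d) + 228*exp(d) - 168)*exp(d)/(exp(7*d) - 13*exp(6*d) + 3*exp(5*d) + 361*exp(4*d) + 128*exp(3*d) - 3864*exp(2*d) - 8624*exp(d) - 5488)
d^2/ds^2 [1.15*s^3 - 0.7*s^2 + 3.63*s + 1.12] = 6.9*s - 1.4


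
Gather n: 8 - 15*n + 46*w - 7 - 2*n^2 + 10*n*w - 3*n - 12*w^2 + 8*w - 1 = -2*n^2 + n*(10*w - 18) - 12*w^2 + 54*w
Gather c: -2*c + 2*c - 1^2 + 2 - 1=0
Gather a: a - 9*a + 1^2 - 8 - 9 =-8*a - 16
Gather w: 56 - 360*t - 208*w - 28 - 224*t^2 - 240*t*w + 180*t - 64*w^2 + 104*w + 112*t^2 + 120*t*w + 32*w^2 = -112*t^2 - 180*t - 32*w^2 + w*(-120*t - 104) + 28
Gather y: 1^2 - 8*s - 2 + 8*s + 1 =0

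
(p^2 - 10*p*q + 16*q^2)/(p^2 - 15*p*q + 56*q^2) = (p - 2*q)/(p - 7*q)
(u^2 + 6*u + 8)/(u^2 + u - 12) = (u + 2)/(u - 3)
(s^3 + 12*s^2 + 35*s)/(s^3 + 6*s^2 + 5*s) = (s + 7)/(s + 1)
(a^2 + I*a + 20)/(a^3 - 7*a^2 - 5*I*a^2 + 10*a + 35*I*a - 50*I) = (a^2 + I*a + 20)/(a^3 + a^2*(-7 - 5*I) + a*(10 + 35*I) - 50*I)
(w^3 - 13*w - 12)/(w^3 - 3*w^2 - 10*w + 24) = (w + 1)/(w - 2)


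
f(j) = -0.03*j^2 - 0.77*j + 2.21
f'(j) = -0.06*j - 0.77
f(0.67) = 1.68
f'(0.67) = -0.81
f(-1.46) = 3.27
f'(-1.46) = -0.68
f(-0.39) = 2.51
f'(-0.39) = -0.75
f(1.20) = 1.24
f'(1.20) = -0.84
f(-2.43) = 3.90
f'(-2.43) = -0.62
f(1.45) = 1.03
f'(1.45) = -0.86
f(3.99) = -1.34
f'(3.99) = -1.01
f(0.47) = 1.84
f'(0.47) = -0.80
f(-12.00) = 7.13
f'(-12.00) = -0.05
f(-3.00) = 4.25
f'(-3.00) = -0.59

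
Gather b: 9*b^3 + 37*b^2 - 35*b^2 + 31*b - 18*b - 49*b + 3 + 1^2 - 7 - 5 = 9*b^3 + 2*b^2 - 36*b - 8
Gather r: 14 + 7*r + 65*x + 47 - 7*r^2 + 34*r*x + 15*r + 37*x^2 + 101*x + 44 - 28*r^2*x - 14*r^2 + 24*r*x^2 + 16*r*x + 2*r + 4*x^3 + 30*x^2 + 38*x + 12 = r^2*(-28*x - 21) + r*(24*x^2 + 50*x + 24) + 4*x^3 + 67*x^2 + 204*x + 117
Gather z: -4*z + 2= 2 - 4*z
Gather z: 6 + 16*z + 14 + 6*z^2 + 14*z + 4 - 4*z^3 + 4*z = -4*z^3 + 6*z^2 + 34*z + 24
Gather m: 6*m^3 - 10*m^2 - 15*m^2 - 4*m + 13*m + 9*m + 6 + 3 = 6*m^3 - 25*m^2 + 18*m + 9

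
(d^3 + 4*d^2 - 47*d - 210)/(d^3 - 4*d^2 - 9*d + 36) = (d^3 + 4*d^2 - 47*d - 210)/(d^3 - 4*d^2 - 9*d + 36)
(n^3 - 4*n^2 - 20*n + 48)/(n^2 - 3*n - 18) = (n^2 + 2*n - 8)/(n + 3)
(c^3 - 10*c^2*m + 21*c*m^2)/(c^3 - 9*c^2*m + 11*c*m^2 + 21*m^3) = c/(c + m)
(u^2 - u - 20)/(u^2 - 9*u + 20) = (u + 4)/(u - 4)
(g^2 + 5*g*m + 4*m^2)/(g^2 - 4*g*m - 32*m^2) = (g + m)/(g - 8*m)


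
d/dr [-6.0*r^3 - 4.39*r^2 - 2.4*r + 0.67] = -18.0*r^2 - 8.78*r - 2.4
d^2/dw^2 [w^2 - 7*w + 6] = 2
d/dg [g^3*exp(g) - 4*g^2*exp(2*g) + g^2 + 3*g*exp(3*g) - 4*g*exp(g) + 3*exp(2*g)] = g^3*exp(g) - 8*g^2*exp(2*g) + 3*g^2*exp(g) + 9*g*exp(3*g) - 8*g*exp(2*g) - 4*g*exp(g) + 2*g + 3*exp(3*g) + 6*exp(2*g) - 4*exp(g)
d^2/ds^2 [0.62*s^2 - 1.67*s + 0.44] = 1.24000000000000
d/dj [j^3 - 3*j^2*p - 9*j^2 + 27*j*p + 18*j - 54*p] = 3*j^2 - 6*j*p - 18*j + 27*p + 18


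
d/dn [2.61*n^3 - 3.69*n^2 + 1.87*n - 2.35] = 7.83*n^2 - 7.38*n + 1.87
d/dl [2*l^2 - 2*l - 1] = 4*l - 2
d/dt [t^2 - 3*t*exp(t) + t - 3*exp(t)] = -3*t*exp(t) + 2*t - 6*exp(t) + 1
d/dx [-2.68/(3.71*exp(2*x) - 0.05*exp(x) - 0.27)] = (19.8856*exp(x) - 0.134)*exp(x)/(-3.71*exp(2*x) + 0.05*exp(x) + 0.27)^2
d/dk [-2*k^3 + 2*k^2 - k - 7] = -6*k^2 + 4*k - 1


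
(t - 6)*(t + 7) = t^2 + t - 42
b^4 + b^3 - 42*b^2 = b^2*(b - 6)*(b + 7)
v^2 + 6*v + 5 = (v + 1)*(v + 5)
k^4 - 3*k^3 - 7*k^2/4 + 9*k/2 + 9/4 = (k - 3)*(k - 3/2)*(k + 1/2)*(k + 1)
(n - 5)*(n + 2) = n^2 - 3*n - 10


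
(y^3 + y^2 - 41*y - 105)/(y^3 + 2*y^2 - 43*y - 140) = (y + 3)/(y + 4)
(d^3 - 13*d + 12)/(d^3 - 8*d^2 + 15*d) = (d^2 + 3*d - 4)/(d*(d - 5))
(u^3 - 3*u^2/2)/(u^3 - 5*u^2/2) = (2*u - 3)/(2*u - 5)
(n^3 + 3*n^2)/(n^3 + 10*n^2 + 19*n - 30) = n^2*(n + 3)/(n^3 + 10*n^2 + 19*n - 30)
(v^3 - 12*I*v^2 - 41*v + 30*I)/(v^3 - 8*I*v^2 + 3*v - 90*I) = (v - I)/(v + 3*I)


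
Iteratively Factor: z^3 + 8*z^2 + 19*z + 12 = (z + 3)*(z^2 + 5*z + 4) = (z + 3)*(z + 4)*(z + 1)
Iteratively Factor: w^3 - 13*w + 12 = (w + 4)*(w^2 - 4*w + 3) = (w - 3)*(w + 4)*(w - 1)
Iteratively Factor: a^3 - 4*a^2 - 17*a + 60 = (a - 5)*(a^2 + a - 12) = (a - 5)*(a + 4)*(a - 3)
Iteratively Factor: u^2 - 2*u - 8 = (u - 4)*(u + 2)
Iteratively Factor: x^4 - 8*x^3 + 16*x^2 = (x)*(x^3 - 8*x^2 + 16*x) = x^2*(x^2 - 8*x + 16) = x^2*(x - 4)*(x - 4)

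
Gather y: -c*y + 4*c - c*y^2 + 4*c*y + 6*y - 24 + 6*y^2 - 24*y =4*c + y^2*(6 - c) + y*(3*c - 18) - 24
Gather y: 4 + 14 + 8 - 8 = 18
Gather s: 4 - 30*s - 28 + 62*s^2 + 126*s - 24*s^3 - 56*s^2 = -24*s^3 + 6*s^2 + 96*s - 24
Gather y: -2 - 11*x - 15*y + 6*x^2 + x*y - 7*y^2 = 6*x^2 - 11*x - 7*y^2 + y*(x - 15) - 2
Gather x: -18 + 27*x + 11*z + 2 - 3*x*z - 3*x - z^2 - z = x*(24 - 3*z) - z^2 + 10*z - 16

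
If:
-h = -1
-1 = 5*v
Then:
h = 1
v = -1/5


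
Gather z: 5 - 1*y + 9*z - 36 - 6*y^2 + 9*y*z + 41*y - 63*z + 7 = -6*y^2 + 40*y + z*(9*y - 54) - 24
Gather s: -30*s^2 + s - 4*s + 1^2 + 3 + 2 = -30*s^2 - 3*s + 6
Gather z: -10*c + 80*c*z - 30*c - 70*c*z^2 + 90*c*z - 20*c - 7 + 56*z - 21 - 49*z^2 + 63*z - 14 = -60*c + z^2*(-70*c - 49) + z*(170*c + 119) - 42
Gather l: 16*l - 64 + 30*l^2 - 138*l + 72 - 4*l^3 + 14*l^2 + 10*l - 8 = -4*l^3 + 44*l^2 - 112*l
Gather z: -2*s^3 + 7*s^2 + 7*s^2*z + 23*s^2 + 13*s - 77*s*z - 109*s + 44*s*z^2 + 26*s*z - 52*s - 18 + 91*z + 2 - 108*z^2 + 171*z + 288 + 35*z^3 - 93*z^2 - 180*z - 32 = -2*s^3 + 30*s^2 - 148*s + 35*z^3 + z^2*(44*s - 201) + z*(7*s^2 - 51*s + 82) + 240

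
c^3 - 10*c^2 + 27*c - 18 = (c - 6)*(c - 3)*(c - 1)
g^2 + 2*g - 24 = (g - 4)*(g + 6)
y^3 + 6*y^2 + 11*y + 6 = (y + 1)*(y + 2)*(y + 3)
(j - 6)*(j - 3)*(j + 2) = j^3 - 7*j^2 + 36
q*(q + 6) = q^2 + 6*q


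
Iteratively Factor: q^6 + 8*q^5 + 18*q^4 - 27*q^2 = (q + 3)*(q^5 + 5*q^4 + 3*q^3 - 9*q^2) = q*(q + 3)*(q^4 + 5*q^3 + 3*q^2 - 9*q) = q*(q + 3)^2*(q^3 + 2*q^2 - 3*q) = q*(q - 1)*(q + 3)^2*(q^2 + 3*q) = q*(q - 1)*(q + 3)^3*(q)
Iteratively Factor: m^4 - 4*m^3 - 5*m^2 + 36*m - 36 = (m - 2)*(m^3 - 2*m^2 - 9*m + 18) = (m - 3)*(m - 2)*(m^2 + m - 6) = (m - 3)*(m - 2)^2*(m + 3)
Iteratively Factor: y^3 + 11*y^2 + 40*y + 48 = (y + 4)*(y^2 + 7*y + 12) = (y + 3)*(y + 4)*(y + 4)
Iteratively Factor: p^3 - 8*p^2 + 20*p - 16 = (p - 2)*(p^2 - 6*p + 8) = (p - 2)^2*(p - 4)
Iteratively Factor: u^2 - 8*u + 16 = (u - 4)*(u - 4)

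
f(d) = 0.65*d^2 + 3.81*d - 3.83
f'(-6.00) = -3.99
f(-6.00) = -3.29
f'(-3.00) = -0.09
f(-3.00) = -9.41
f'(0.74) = 4.77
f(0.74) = -0.65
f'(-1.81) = 1.46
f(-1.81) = -8.60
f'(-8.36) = -7.06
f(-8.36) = 9.75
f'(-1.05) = 2.44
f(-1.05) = -7.11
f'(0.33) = 4.24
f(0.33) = -2.50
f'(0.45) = 4.40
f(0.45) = -1.98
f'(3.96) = 8.96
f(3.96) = 21.45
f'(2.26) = 6.75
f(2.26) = 8.10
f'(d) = 1.3*d + 3.81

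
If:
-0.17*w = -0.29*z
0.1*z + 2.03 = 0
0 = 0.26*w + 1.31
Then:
No Solution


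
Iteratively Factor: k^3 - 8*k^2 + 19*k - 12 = (k - 3)*(k^2 - 5*k + 4) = (k - 4)*(k - 3)*(k - 1)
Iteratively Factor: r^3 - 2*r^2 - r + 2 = (r - 1)*(r^2 - r - 2) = (r - 2)*(r - 1)*(r + 1)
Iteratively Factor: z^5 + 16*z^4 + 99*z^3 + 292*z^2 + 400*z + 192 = (z + 1)*(z^4 + 15*z^3 + 84*z^2 + 208*z + 192) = (z + 1)*(z + 4)*(z^3 + 11*z^2 + 40*z + 48) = (z + 1)*(z + 3)*(z + 4)*(z^2 + 8*z + 16) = (z + 1)*(z + 3)*(z + 4)^2*(z + 4)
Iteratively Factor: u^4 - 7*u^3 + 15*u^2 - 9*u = (u - 3)*(u^3 - 4*u^2 + 3*u) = (u - 3)^2*(u^2 - u) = u*(u - 3)^2*(u - 1)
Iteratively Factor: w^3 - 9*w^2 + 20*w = (w)*(w^2 - 9*w + 20) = w*(w - 4)*(w - 5)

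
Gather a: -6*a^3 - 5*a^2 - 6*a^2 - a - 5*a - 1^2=-6*a^3 - 11*a^2 - 6*a - 1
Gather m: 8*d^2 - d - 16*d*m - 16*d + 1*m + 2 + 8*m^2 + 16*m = 8*d^2 - 17*d + 8*m^2 + m*(17 - 16*d) + 2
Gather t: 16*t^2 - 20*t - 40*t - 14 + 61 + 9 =16*t^2 - 60*t + 56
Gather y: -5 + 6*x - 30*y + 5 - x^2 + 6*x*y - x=-x^2 + 5*x + y*(6*x - 30)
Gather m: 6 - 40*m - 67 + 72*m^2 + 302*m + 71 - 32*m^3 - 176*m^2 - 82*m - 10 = -32*m^3 - 104*m^2 + 180*m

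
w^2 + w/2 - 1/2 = (w - 1/2)*(w + 1)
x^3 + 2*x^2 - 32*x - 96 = (x - 6)*(x + 4)^2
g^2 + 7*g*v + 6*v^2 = (g + v)*(g + 6*v)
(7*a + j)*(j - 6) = 7*a*j - 42*a + j^2 - 6*j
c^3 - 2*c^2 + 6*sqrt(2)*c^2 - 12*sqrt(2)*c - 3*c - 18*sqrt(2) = (c - 3)*(c + 1)*(c + 6*sqrt(2))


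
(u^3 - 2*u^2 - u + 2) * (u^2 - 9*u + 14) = u^5 - 11*u^4 + 31*u^3 - 17*u^2 - 32*u + 28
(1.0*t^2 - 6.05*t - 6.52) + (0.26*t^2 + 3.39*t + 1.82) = 1.26*t^2 - 2.66*t - 4.7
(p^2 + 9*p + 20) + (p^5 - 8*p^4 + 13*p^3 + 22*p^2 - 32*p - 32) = p^5 - 8*p^4 + 13*p^3 + 23*p^2 - 23*p - 12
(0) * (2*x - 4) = 0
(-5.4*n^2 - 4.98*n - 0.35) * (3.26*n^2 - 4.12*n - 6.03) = -17.604*n^4 + 6.0132*n^3 + 51.9386*n^2 + 31.4714*n + 2.1105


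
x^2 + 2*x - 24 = (x - 4)*(x + 6)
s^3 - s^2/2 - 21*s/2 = s*(s - 7/2)*(s + 3)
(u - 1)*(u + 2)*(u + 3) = u^3 + 4*u^2 + u - 6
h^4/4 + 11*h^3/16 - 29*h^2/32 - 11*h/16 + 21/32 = (h/4 + 1/4)*(h - 1)*(h - 3/4)*(h + 7/2)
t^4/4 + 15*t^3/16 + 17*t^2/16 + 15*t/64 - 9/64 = (t/4 + 1/4)*(t - 1/4)*(t + 3/2)^2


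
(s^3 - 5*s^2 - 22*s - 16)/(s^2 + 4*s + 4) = (s^2 - 7*s - 8)/(s + 2)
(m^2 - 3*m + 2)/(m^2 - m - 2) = (m - 1)/(m + 1)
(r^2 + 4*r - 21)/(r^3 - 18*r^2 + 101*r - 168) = (r + 7)/(r^2 - 15*r + 56)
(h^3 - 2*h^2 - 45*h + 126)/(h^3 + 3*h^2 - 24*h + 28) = (h^2 - 9*h + 18)/(h^2 - 4*h + 4)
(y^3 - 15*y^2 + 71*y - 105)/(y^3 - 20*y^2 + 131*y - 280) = (y - 3)/(y - 8)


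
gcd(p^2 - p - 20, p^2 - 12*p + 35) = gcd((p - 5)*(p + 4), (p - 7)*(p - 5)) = p - 5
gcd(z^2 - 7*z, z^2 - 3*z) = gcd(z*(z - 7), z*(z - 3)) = z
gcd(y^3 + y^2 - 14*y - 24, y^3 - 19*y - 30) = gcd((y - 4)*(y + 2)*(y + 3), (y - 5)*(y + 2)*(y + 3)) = y^2 + 5*y + 6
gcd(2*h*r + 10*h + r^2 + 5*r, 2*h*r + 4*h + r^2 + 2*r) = 2*h + r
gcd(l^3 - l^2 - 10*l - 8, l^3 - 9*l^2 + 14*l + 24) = l^2 - 3*l - 4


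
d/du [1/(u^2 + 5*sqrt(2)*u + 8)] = (-2*u - 5*sqrt(2))/(u^2 + 5*sqrt(2)*u + 8)^2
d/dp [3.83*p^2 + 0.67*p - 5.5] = 7.66*p + 0.67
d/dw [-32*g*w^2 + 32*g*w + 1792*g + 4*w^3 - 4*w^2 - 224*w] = -64*g*w + 32*g + 12*w^2 - 8*w - 224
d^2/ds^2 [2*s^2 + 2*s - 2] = 4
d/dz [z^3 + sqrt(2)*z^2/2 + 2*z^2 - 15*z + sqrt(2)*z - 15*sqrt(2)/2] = 3*z^2 + sqrt(2)*z + 4*z - 15 + sqrt(2)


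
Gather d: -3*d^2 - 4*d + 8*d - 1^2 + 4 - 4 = -3*d^2 + 4*d - 1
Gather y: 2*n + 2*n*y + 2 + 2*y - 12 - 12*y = 2*n + y*(2*n - 10) - 10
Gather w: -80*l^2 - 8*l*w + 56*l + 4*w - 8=-80*l^2 + 56*l + w*(4 - 8*l) - 8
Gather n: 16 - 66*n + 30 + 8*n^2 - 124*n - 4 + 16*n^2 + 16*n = 24*n^2 - 174*n + 42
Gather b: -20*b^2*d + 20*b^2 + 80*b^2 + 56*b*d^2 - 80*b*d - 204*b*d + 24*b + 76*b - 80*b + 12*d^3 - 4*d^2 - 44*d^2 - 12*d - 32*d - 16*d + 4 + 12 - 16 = b^2*(100 - 20*d) + b*(56*d^2 - 284*d + 20) + 12*d^3 - 48*d^2 - 60*d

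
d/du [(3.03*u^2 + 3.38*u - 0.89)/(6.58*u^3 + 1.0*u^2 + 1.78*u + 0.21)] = (-19.9374*u^4 - 44.4808*u^3 + 19.582*u^2 + 3.0526*u + 2.294)/(43.2964*u^6 + 13.16*u^5 + 24.4248*u^4 + 6.3236*u^3 + 3.5884*u^2 + 0.7476*u + 0.0441)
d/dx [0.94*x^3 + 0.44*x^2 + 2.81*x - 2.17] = 2.82*x^2 + 0.88*x + 2.81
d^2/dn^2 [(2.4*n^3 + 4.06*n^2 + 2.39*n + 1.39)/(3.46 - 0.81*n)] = (-3.14928*n^3 + 40.35744*n^2 - 172.39104*n - 112.429778)/(0.531441*n^3 - 6.810318*n^2 + 29.090988*n - 41.421736)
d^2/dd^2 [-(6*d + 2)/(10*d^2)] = 6*(-d - 1)/(5*d^4)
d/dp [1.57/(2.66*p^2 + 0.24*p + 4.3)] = (-8.3524*p - 0.3768)/(2.66*p^2 + 0.24*p + 4.3)^2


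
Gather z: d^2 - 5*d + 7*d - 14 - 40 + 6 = d^2 + 2*d - 48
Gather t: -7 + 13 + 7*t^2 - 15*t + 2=7*t^2 - 15*t + 8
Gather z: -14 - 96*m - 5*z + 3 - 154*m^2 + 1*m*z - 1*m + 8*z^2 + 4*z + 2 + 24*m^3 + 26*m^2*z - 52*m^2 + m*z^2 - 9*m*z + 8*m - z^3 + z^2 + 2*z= 24*m^3 - 206*m^2 - 89*m - z^3 + z^2*(m + 9) + z*(26*m^2 - 8*m + 1) - 9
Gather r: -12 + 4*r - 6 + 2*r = 6*r - 18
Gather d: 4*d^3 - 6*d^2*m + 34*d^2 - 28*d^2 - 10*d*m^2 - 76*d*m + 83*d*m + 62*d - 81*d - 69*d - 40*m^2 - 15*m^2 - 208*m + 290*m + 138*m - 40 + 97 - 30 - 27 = 4*d^3 + d^2*(6 - 6*m) + d*(-10*m^2 + 7*m - 88) - 55*m^2 + 220*m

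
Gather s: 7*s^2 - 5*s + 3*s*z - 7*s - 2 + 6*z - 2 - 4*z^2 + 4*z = 7*s^2 + s*(3*z - 12) - 4*z^2 + 10*z - 4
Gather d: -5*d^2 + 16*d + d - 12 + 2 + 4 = -5*d^2 + 17*d - 6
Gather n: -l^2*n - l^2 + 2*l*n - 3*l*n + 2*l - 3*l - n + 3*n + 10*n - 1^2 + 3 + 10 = -l^2 - l + n*(-l^2 - l + 12) + 12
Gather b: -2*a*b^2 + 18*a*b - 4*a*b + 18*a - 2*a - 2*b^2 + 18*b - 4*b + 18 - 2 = 16*a + b^2*(-2*a - 2) + b*(14*a + 14) + 16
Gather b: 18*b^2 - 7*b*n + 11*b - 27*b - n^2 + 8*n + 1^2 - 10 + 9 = 18*b^2 + b*(-7*n - 16) - n^2 + 8*n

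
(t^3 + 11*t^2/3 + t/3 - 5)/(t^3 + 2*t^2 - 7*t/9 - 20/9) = 3*(t + 3)/(3*t + 4)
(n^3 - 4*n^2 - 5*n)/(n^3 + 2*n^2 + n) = (n - 5)/(n + 1)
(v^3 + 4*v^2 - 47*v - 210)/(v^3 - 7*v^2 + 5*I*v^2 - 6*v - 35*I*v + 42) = (v^2 + 11*v + 30)/(v^2 + 5*I*v - 6)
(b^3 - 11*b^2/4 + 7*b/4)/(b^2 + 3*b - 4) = b*(4*b - 7)/(4*(b + 4))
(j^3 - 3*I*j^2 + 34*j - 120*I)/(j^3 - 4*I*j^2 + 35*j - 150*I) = (j - 4*I)/(j - 5*I)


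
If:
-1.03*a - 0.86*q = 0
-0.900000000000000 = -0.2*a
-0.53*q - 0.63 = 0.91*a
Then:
No Solution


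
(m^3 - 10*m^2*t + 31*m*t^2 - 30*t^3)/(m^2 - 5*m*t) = m - 5*t + 6*t^2/m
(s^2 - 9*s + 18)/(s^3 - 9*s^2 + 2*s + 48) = (s - 6)/(s^2 - 6*s - 16)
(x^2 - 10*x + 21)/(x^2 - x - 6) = (x - 7)/(x + 2)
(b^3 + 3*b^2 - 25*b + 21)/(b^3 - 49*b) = (b^2 - 4*b + 3)/(b*(b - 7))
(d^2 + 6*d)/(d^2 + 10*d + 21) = d*(d + 6)/(d^2 + 10*d + 21)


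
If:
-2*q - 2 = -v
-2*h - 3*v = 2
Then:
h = -3*v/2 - 1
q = v/2 - 1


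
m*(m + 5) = m^2 + 5*m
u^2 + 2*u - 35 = (u - 5)*(u + 7)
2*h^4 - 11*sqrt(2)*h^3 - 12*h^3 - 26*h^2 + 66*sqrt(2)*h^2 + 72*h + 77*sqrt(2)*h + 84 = (h - 7)*(h - 6*sqrt(2))*(sqrt(2)*h + 1)*(sqrt(2)*h + sqrt(2))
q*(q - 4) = q^2 - 4*q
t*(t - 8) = t^2 - 8*t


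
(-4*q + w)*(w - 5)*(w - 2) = -4*q*w^2 + 28*q*w - 40*q + w^3 - 7*w^2 + 10*w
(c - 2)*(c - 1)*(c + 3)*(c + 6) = c^4 + 6*c^3 - 7*c^2 - 36*c + 36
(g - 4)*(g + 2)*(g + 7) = g^3 + 5*g^2 - 22*g - 56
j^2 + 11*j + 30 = (j + 5)*(j + 6)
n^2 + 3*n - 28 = (n - 4)*(n + 7)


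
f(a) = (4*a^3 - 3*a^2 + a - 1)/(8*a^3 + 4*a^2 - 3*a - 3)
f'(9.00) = 0.01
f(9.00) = 0.44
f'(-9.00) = 0.01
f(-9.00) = 0.58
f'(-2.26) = 0.30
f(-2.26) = 0.95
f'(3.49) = 0.03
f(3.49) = 0.36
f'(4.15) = 0.02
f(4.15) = 0.38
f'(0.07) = -0.42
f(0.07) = 0.30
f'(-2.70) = 0.18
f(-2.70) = 0.85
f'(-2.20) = 0.33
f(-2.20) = 0.97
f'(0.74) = 115.32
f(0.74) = -1.33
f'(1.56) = 0.10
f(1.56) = 0.26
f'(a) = (-24*a^2 - 8*a + 3)*(4*a^3 - 3*a^2 + a - 1)/(8*a^3 + 4*a^2 - 3*a - 3)^2 + (12*a^2 - 6*a + 1)/(8*a^3 + 4*a^2 - 3*a - 3) = (40*a^4 - 40*a^3 - 7*a^2 + 26*a - 6)/(64*a^6 + 64*a^5 - 32*a^4 - 72*a^3 - 15*a^2 + 18*a + 9)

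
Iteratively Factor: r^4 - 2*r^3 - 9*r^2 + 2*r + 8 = (r + 1)*(r^3 - 3*r^2 - 6*r + 8) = (r - 4)*(r + 1)*(r^2 + r - 2) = (r - 4)*(r + 1)*(r + 2)*(r - 1)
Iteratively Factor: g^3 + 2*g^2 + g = (g)*(g^2 + 2*g + 1) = g*(g + 1)*(g + 1)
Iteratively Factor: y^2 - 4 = (y + 2)*(y - 2)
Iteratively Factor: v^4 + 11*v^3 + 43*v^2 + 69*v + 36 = (v + 4)*(v^3 + 7*v^2 + 15*v + 9) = (v + 3)*(v + 4)*(v^2 + 4*v + 3) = (v + 3)^2*(v + 4)*(v + 1)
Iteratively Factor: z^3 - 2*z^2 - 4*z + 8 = (z + 2)*(z^2 - 4*z + 4) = (z - 2)*(z + 2)*(z - 2)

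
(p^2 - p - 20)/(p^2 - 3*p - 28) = (p - 5)/(p - 7)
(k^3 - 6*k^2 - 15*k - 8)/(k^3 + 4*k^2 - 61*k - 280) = (k^2 + 2*k + 1)/(k^2 + 12*k + 35)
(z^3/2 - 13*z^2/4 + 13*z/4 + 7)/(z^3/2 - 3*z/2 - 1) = (z^2 - 15*z/2 + 14)/(z^2 - z - 2)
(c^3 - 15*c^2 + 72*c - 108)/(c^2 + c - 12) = (c^2 - 12*c + 36)/(c + 4)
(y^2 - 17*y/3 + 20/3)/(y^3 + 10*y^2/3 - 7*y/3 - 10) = (y - 4)/(y^2 + 5*y + 6)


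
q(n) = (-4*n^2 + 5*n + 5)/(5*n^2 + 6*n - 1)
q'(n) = (5 - 8*n)/(5*n^2 + 6*n - 1) + (-10*n - 6)*(-4*n^2 + 5*n + 5)/(5*n^2 + 6*n - 1)^2 = 7*(-7*n^2 - 6*n - 5)/(25*n^4 + 60*n^3 + 26*n^2 - 12*n + 1)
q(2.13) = -0.07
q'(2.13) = -0.29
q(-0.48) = -0.62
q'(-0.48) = -3.51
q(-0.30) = -1.34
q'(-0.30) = -4.85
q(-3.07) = -1.73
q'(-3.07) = -0.48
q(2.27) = -0.11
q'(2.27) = -0.26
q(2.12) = -0.07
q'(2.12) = -0.29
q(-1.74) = -4.28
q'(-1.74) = -8.06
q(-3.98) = -1.44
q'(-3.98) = -0.22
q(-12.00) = -0.98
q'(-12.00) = -0.02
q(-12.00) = -0.98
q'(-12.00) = -0.02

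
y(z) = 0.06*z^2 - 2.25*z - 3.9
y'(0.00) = -2.25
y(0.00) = -3.90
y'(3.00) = -1.89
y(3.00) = -10.11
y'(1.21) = -2.10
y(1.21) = -6.53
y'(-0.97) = -2.37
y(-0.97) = -1.66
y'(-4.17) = -2.75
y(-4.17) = 6.53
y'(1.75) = -2.04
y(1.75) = -7.65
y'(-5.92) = -2.96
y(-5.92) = 11.52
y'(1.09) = -2.12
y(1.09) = -6.28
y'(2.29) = -1.98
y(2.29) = -8.74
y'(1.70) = -2.05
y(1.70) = -7.55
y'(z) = 0.12*z - 2.25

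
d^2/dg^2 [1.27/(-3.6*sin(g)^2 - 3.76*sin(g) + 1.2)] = (65.8368*sin(g)^4 + 51.57216*sin(g)^3 - 58.854848*sin(g)^2 - 97.41408*sin(g) - 46.882304)/(3.6*sin(g)^2 + 3.76*sin(g) - 1.2)^3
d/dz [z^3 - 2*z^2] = z*(3*z - 4)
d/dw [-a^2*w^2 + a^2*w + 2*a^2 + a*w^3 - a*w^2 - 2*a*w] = a*(-2*a*w + a + 3*w^2 - 2*w - 2)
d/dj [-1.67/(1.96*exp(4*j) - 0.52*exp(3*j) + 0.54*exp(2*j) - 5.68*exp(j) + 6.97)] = (13.0928*exp(3*j) - 2.6052*exp(2*j) + 1.8036*exp(j) - 9.4856)*exp(j)/(1.96*exp(4*j) - 0.52*exp(3*j) + 0.54*exp(2*j) - 5.68*exp(j) + 6.97)^2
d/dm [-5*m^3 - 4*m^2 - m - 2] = -15*m^2 - 8*m - 1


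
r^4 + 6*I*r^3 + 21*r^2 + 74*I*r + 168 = (r - 3*I)*(r - 2*I)*(r + 4*I)*(r + 7*I)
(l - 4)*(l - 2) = l^2 - 6*l + 8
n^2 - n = n*(n - 1)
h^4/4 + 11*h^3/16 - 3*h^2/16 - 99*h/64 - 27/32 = (h/4 + 1/2)*(h - 3/2)*(h + 3/4)*(h + 3/2)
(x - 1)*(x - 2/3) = x^2 - 5*x/3 + 2/3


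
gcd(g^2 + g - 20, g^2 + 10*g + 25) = g + 5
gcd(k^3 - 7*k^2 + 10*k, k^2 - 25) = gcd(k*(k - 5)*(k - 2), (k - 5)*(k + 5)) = k - 5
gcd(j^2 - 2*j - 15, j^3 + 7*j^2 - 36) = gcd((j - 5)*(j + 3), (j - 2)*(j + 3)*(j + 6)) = j + 3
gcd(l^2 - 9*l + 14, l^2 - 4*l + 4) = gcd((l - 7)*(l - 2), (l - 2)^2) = l - 2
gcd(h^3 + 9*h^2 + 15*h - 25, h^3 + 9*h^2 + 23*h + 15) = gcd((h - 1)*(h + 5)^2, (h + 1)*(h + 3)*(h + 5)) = h + 5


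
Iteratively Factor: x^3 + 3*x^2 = (x + 3)*(x^2) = x*(x + 3)*(x)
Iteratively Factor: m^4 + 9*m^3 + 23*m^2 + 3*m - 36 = (m + 3)*(m^3 + 6*m^2 + 5*m - 12) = (m - 1)*(m + 3)*(m^2 + 7*m + 12) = (m - 1)*(m + 3)*(m + 4)*(m + 3)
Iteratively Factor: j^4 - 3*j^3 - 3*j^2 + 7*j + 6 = (j - 3)*(j^3 - 3*j - 2) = (j - 3)*(j - 2)*(j^2 + 2*j + 1) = (j - 3)*(j - 2)*(j + 1)*(j + 1)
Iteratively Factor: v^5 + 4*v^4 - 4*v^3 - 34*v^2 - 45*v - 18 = (v + 1)*(v^4 + 3*v^3 - 7*v^2 - 27*v - 18) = (v + 1)*(v + 3)*(v^3 - 7*v - 6) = (v + 1)^2*(v + 3)*(v^2 - v - 6) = (v + 1)^2*(v + 2)*(v + 3)*(v - 3)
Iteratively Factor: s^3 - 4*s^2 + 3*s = (s)*(s^2 - 4*s + 3) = s*(s - 1)*(s - 3)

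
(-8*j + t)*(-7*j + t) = 56*j^2 - 15*j*t + t^2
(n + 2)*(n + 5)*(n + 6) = n^3 + 13*n^2 + 52*n + 60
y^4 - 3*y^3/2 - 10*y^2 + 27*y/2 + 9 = (y - 3)*(y - 2)*(y + 1/2)*(y + 3)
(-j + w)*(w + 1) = -j*w - j + w^2 + w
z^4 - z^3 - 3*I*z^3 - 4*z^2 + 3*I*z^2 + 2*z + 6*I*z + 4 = (z - 2)*(z + 1)*(z - 2*I)*(z - I)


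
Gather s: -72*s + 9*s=-63*s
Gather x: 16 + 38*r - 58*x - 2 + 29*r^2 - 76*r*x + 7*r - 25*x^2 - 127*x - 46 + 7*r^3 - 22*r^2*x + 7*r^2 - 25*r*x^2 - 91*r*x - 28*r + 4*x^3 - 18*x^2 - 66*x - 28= 7*r^3 + 36*r^2 + 17*r + 4*x^3 + x^2*(-25*r - 43) + x*(-22*r^2 - 167*r - 251) - 60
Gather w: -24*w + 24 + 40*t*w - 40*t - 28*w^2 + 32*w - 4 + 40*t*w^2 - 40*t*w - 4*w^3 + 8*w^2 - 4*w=-40*t - 4*w^3 + w^2*(40*t - 20) + 4*w + 20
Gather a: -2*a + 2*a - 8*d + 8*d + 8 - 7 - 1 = 0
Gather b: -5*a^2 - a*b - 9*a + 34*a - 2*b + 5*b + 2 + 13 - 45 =-5*a^2 + 25*a + b*(3 - a) - 30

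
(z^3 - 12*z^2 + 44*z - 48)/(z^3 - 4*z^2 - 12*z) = (z^2 - 6*z + 8)/(z*(z + 2))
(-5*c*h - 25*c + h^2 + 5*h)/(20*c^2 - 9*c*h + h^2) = (-h - 5)/(4*c - h)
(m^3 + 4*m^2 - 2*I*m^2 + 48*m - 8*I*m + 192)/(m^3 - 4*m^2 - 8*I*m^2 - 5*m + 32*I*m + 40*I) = (m^2 + m*(4 + 6*I) + 24*I)/(m^2 - 4*m - 5)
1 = 1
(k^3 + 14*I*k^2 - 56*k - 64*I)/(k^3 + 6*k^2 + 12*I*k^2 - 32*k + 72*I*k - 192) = (k + 2*I)/(k + 6)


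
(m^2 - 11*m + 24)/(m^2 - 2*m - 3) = (m - 8)/(m + 1)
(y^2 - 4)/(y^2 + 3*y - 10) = (y + 2)/(y + 5)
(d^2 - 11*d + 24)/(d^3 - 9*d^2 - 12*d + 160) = (d - 3)/(d^2 - d - 20)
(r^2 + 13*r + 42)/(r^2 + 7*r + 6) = (r + 7)/(r + 1)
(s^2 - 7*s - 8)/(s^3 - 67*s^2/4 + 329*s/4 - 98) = 4*(s + 1)/(4*s^2 - 35*s + 49)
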